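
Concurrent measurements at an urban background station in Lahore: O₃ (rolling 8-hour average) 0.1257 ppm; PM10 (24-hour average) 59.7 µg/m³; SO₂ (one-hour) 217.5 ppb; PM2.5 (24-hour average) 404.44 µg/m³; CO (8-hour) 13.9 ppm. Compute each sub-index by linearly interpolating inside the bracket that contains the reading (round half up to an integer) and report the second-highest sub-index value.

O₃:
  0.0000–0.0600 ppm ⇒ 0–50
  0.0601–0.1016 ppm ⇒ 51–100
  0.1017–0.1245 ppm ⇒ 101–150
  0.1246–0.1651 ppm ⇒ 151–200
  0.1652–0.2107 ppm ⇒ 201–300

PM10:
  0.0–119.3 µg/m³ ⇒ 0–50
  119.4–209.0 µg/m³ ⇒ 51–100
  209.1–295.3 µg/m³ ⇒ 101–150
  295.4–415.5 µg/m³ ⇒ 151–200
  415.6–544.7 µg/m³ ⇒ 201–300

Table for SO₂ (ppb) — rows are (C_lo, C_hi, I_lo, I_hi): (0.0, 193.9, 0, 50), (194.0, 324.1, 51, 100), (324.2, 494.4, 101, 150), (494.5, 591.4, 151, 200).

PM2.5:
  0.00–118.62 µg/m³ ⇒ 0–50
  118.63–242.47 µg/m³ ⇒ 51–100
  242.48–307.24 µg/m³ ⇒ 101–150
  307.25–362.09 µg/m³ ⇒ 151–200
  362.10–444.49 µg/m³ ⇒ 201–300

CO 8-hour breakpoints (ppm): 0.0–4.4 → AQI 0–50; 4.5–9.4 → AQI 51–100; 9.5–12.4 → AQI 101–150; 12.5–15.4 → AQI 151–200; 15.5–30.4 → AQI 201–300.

O₃: 0.1257 ∈ [0.1246, 0.1651] ↔ index [151, 200].
151 + (0.1257−0.1246)·(200−151)/(0.1651−0.1246) = 151 + 0.0011·49/0.0405 ≈ 152.33, so AQI = 152.
PM10: 59.7 ∈ [0.0, 119.3] ↔ index [0, 50].
0 + (59.7−0.0)·(50−0)/(119.3−0.0) = 0 + 59.7·50/119.3 ≈ 25.02, so AQI = 25.
SO₂ 217.5: bracket 194.0–324.1 → index 51–100; slope 49/130.1, offset 23.5.
AQI = 51 + 49/130.1·23.5 ≈ 59.85 ⇒ 60.
PM2.5: row 362.10–444.49 (AQI 201–300). (300−201)·(404.44−362.10)/(444.49−362.10) + 201 = 99·42.34/82.39 + 201 ≈ 251.88 → 252.
CO: row 12.5–15.4 (AQI 151–200). (200−151)·(13.9−12.5)/(15.4−12.5) + 151 = 49·1.4/2.9 + 151 ≈ 174.66 → 175.
Sub-indices: O₃→152, PM10→25, SO₂→60, PM2.5→252, CO→175. Ranked high→low: 252, 175, 152, 60, 25. Second-highest sub-index = 175.

175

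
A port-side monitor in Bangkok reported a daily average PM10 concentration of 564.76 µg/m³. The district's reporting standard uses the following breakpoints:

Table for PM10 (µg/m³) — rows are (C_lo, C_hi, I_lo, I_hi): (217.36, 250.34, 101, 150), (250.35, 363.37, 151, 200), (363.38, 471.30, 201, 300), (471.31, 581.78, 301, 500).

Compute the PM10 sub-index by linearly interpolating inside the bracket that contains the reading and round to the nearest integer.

PM10: 564.76 lies in 471.31–581.78, so I_lo=301, I_hi=500, C_lo=471.31, C_hi=581.78.
(500−301)/(581.78−471.31) × (564.76−471.31) + 301 = 199/110.47 × 93.45 + 301 ≈ 469.34 → 469.

469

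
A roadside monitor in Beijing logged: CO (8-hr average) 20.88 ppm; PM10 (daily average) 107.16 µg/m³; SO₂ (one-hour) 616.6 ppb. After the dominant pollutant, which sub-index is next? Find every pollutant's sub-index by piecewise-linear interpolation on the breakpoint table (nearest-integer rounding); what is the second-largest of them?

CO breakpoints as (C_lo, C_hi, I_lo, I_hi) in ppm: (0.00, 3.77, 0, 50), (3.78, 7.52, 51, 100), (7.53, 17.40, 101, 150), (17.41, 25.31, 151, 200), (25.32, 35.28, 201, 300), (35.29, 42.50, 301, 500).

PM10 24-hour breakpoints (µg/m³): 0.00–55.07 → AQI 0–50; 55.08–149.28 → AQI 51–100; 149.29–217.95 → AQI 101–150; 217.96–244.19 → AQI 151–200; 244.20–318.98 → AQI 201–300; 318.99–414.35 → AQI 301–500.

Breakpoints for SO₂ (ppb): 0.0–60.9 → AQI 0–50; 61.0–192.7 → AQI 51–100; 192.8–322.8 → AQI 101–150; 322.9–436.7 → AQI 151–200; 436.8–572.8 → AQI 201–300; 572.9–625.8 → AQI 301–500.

173

CO: row 17.41–25.31 (AQI 151–200). (200−151)·(20.88−17.41)/(25.31−17.41) + 151 = 49·3.47/7.90 + 151 ≈ 172.52 → 173.
PM10 107.16: bracket 55.08–149.28 → index 51–100; slope 49/94.20, offset 52.08.
AQI = 51 + 49/94.20·52.08 ≈ 78.09 ⇒ 78.
SO₂: row 572.9–625.8 (AQI 301–500). (500−301)·(616.6−572.9)/(625.8−572.9) + 301 = 199·43.7/52.9 + 301 ≈ 465.39 → 465.
Sub-indices: CO→173, PM10→78, SO₂→465. Ranked high→low: 465, 173, 78. Second-highest sub-index = 173.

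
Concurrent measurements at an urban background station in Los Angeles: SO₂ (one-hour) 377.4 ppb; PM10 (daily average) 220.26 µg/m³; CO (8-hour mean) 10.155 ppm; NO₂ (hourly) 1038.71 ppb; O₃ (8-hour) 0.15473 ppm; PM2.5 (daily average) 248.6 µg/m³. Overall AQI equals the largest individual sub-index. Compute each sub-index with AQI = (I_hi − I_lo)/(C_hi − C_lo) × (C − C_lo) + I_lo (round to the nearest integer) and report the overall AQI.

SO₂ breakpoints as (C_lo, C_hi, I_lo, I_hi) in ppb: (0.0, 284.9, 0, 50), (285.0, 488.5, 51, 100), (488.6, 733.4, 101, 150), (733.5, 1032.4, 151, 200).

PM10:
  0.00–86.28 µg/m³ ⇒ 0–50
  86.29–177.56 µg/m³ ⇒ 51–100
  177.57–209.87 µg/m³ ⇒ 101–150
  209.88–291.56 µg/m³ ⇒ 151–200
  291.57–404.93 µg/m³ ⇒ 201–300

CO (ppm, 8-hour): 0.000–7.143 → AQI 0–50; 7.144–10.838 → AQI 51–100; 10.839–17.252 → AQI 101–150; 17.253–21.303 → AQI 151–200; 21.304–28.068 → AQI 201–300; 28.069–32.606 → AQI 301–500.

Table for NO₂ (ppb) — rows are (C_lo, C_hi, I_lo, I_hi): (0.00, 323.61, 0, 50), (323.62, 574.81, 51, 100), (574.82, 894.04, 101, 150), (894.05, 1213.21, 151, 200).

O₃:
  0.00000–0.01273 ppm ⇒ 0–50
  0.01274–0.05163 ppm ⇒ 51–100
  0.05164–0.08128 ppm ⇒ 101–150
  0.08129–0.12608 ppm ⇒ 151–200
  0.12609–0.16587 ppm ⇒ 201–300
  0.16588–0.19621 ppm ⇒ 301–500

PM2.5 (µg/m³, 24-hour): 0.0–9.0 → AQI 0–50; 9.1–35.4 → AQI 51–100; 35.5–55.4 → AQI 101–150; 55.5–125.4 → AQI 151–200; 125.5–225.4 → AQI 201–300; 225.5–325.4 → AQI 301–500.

347

SO₂: row 285.0–488.5 (AQI 51–100). (100−51)·(377.4−285.0)/(488.5−285.0) + 51 = 49·92.4/203.5 + 51 ≈ 73.25 → 73.
PM10: row 209.88–291.56 (AQI 151–200). (200−151)·(220.26−209.88)/(291.56−209.88) + 151 = 49·10.38/81.68 + 151 ≈ 157.23 → 157.
CO: row 7.144–10.838 (AQI 51–100). (100−51)·(10.155−7.144)/(10.838−7.144) + 51 = 49·3.011/3.694 + 51 ≈ 90.94 → 91.
NO₂: 1038.71 lies in 894.05–1213.21, so I_lo=151, I_hi=200, C_lo=894.05, C_hi=1213.21.
(200−151)/(1213.21−894.05) × (1038.71−894.05) + 151 = 49/319.16 × 144.66 + 151 ≈ 173.21 → 173.
O₃: 0.15473 lies in 0.12609–0.16587, so I_lo=201, I_hi=300, C_lo=0.12609, C_hi=0.16587.
(300−201)/(0.16587−0.12609) × (0.15473−0.12609) + 201 = 99/0.03978 × 0.02864 + 201 ≈ 272.28 → 272.
PM2.5: row 225.5–325.4 (AQI 301–500). (500−301)·(248.6−225.5)/(325.4−225.5) + 301 = 199·23.1/99.9 + 301 ≈ 347.02 → 347.
Sub-indices: SO₂→73, PM10→157, CO→91, NO₂→173, O₃→272, PM2.5→347. Overall AQI = max = 347; dominant pollutant is PM2.5.
AQI 347: Hazardous.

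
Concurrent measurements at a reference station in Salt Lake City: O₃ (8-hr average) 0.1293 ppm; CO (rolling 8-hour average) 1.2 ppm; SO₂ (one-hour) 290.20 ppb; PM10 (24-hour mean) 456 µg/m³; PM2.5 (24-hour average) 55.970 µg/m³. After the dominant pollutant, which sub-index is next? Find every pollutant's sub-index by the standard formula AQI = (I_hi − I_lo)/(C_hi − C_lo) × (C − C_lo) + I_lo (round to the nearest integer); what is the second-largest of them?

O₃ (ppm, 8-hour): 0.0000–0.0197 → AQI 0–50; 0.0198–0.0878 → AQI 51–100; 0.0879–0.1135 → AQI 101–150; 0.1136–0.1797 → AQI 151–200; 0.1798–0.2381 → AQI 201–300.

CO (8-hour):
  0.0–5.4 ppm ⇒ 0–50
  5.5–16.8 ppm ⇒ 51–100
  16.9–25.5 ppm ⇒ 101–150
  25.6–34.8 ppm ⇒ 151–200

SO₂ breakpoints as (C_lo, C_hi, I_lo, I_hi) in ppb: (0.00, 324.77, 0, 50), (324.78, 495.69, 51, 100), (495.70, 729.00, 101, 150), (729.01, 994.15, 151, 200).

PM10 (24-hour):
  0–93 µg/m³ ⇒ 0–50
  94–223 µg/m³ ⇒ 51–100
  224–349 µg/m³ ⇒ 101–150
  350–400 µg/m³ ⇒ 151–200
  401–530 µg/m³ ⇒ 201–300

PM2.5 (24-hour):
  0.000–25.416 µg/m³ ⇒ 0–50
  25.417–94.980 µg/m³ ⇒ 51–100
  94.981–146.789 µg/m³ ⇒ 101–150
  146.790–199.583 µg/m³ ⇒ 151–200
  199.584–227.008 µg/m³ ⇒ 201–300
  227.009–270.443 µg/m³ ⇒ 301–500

163

O₃: 0.1293 ∈ [0.1136, 0.1797] ↔ index [151, 200].
151 + (0.1293−0.1136)·(200−151)/(0.1797−0.1136) = 151 + 0.0157·49/0.0661 ≈ 162.64, so AQI = 163.
CO: 1.2 ∈ [0.0, 5.4] ↔ index [0, 50].
0 + (1.2−0.0)·(50−0)/(5.4−0.0) = 0 + 1.2·50/5.4 ≈ 11.11, so AQI = 11.
SO₂: 290.20 ∈ [0.00, 324.77] ↔ index [0, 50].
0 + (290.20−0.00)·(50−0)/(324.77−0.00) = 0 + 290.20·50/324.77 ≈ 44.68, so AQI = 45.
PM10 456: bracket 401–530 → index 201–300; slope 99/129, offset 55.
AQI = 201 + 99/129·55 ≈ 243.21 ⇒ 243.
PM2.5: row 25.417–94.980 (AQI 51–100). (100−51)·(55.970−25.417)/(94.980−25.417) + 51 = 49·30.553/69.563 + 51 ≈ 72.52 → 73.
Sub-indices: O₃→163, CO→11, SO₂→45, PM10→243, PM2.5→73. Ranked high→low: 243, 163, 73, 45, 11. Second-highest sub-index = 163.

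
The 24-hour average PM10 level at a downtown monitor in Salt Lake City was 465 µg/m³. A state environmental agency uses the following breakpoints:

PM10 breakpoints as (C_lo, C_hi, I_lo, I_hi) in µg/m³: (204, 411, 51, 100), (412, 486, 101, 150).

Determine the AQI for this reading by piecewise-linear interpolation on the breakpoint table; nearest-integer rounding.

136

PM10: 465 lies in 412–486, so I_lo=101, I_hi=150, C_lo=412, C_hi=486.
(150−101)/(486−412) × (465−412) + 101 = 49/74 × 53 + 101 ≈ 136.09 → 136.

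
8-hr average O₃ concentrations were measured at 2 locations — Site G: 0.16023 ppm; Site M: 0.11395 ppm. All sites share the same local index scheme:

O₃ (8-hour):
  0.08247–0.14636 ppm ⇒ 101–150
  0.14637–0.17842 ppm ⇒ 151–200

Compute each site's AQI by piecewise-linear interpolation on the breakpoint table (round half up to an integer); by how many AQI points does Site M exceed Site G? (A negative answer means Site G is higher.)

Site G: row 0.14637–0.17842 (AQI 151–200). (200−151)·(0.16023−0.14637)/(0.17842−0.14637) + 151 = 49·0.01386/0.03205 + 151 ≈ 172.19 → 172.
Site M: 0.11395 lies in 0.08247–0.14636, so I_lo=101, I_hi=150, C_lo=0.08247, C_hi=0.14636.
(150−101)/(0.14636−0.08247) × (0.11395−0.08247) + 101 = 49/0.06389 × 0.03148 + 101 ≈ 125.14 → 125.
AQIs: Site G=172, Site M=125. Site M (125) − Site G (172) = -47.

-47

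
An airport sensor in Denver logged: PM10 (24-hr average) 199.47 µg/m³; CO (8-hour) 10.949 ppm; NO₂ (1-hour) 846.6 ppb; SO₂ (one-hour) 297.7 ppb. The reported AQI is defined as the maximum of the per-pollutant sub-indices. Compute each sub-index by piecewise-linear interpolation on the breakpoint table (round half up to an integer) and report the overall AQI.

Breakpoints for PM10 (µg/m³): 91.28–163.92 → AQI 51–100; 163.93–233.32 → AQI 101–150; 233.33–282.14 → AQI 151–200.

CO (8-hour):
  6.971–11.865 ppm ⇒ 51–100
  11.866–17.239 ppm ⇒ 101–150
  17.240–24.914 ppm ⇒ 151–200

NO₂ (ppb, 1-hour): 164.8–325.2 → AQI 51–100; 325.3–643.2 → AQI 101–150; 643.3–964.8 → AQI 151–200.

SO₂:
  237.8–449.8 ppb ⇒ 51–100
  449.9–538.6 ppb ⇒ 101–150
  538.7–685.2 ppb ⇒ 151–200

182

PM10 199.47: bracket 163.93–233.32 → index 101–150; slope 49/69.39, offset 35.54.
AQI = 101 + 49/69.39·35.54 ≈ 126.10 ⇒ 126.
CO 10.949: bracket 6.971–11.865 → index 51–100; slope 49/4.894, offset 3.978.
AQI = 51 + 49/4.894·3.978 ≈ 90.83 ⇒ 91.
NO₂ 846.6: bracket 643.3–964.8 → index 151–200; slope 49/321.5, offset 203.3.
AQI = 151 + 49/321.5·203.3 ≈ 181.99 ⇒ 182.
SO₂: 297.7 lies in 237.8–449.8, so I_lo=51, I_hi=100, C_lo=237.8, C_hi=449.8.
(100−51)/(449.8−237.8) × (297.7−237.8) + 51 = 49/212.0 × 59.9 + 51 ≈ 64.84 → 65.
Sub-indices: PM10→126, CO→91, NO₂→182, SO₂→65. Overall AQI = max = 182; dominant pollutant is NO₂.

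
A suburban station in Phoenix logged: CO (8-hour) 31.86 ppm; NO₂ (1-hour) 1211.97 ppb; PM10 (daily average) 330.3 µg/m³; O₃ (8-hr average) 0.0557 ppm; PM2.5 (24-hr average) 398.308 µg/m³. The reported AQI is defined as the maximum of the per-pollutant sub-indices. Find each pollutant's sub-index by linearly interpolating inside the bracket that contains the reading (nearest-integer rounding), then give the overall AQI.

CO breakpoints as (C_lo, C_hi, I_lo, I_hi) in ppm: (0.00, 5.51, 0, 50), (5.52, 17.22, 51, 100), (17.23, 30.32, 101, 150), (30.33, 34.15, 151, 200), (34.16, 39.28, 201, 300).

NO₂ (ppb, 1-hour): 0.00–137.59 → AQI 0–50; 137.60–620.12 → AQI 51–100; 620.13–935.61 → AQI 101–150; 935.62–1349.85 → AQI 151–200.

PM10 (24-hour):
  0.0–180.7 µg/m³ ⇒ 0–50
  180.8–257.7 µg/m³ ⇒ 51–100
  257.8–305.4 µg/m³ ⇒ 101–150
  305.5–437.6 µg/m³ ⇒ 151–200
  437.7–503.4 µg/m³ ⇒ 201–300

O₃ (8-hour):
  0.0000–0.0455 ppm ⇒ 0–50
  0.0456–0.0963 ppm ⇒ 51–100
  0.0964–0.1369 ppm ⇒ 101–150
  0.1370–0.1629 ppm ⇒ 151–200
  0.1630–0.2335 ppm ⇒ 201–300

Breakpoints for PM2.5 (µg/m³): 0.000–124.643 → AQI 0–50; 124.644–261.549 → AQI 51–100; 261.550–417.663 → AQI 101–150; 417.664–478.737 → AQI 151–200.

CO 31.86: bracket 30.33–34.15 → index 151–200; slope 49/3.82, offset 1.53.
AQI = 151 + 49/3.82·1.53 ≈ 170.63 ⇒ 171.
NO₂ 1211.97: bracket 935.62–1349.85 → index 151–200; slope 49/414.23, offset 276.35.
AQI = 151 + 49/414.23·276.35 ≈ 183.69 ⇒ 184.
PM10: 330.3 ∈ [305.5, 437.6] ↔ index [151, 200].
151 + (330.3−305.5)·(200−151)/(437.6−305.5) = 151 + 24.8·49/132.1 ≈ 160.20, so AQI = 160.
O₃: row 0.0456–0.0963 (AQI 51–100). (100−51)·(0.0557−0.0456)/(0.0963−0.0456) + 51 = 49·0.0101/0.0507 + 51 ≈ 60.76 → 61.
PM2.5: row 261.550–417.663 (AQI 101–150). (150−101)·(398.308−261.550)/(417.663−261.550) + 101 = 49·136.758/156.113 + 101 ≈ 143.92 → 144.
Sub-indices: CO→171, NO₂→184, PM10→160, O₃→61, PM2.5→144. Overall AQI = max = 184; dominant pollutant is NO₂.

184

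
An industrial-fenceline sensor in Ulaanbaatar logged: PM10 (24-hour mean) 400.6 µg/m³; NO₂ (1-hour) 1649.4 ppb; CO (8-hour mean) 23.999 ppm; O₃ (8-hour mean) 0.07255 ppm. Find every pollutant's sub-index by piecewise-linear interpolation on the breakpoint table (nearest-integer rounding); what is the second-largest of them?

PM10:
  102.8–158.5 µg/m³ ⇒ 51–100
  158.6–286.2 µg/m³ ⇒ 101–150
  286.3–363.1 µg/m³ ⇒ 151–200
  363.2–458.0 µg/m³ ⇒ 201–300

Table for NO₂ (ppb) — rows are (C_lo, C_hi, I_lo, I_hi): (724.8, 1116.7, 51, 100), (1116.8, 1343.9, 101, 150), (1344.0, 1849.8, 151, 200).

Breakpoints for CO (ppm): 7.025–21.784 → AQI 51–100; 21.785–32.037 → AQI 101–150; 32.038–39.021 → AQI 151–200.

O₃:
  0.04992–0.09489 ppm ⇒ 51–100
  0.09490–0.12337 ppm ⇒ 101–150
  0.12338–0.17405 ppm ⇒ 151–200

PM10 400.6: bracket 363.2–458.0 → index 201–300; slope 99/94.8, offset 37.4.
AQI = 201 + 99/94.8·37.4 ≈ 240.06 ⇒ 240.
NO₂: 1649.4 ∈ [1344.0, 1849.8] ↔ index [151, 200].
151 + (1649.4−1344.0)·(200−151)/(1849.8−1344.0) = 151 + 305.4·49/505.8 ≈ 180.59, so AQI = 181.
CO: row 21.785–32.037 (AQI 101–150). (150−101)·(23.999−21.785)/(32.037−21.785) + 101 = 49·2.214/10.252 + 101 ≈ 111.58 → 112.
O₃ 0.07255: bracket 0.04992–0.09489 → index 51–100; slope 49/0.04497, offset 0.02263.
AQI = 51 + 49/0.04497·0.02263 ≈ 75.66 ⇒ 76.
Sub-indices: PM10→240, NO₂→181, CO→112, O₃→76. Ranked high→low: 240, 181, 112, 76. Second-highest sub-index = 181.

181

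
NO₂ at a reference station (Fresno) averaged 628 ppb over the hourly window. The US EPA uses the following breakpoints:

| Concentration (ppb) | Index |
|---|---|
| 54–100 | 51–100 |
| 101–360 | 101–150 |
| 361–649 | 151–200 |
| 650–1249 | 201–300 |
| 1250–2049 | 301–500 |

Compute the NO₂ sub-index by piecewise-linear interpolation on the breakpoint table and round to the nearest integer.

NO₂: 628 lies in 361–649, so I_lo=151, I_hi=200, C_lo=361, C_hi=649.
(200−151)/(649−361) × (628−361) + 151 = 49/288 × 267 + 151 ≈ 196.43 → 196.
AQI 196 falls in the Unhealthy category.

196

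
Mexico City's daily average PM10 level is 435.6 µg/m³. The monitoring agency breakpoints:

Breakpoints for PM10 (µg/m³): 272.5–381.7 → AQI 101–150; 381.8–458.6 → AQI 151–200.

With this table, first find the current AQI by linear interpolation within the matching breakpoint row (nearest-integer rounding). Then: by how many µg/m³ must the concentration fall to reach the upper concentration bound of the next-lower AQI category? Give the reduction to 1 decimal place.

PM10: row 381.8–458.6 (AQI 151–200). (200−151)·(435.6−381.8)/(458.6−381.8) + 151 = 49·53.8/76.8 + 151 ≈ 185.33 → 185.
Current AQI 185 is in the Unhealthy range (151–200). The next-lower category tops out at AQI 150, whose upper concentration bound is 381.7 µg/m³.
Reduction needed = 435.6 − 381.7 = 53.9 µg/m³.

53.9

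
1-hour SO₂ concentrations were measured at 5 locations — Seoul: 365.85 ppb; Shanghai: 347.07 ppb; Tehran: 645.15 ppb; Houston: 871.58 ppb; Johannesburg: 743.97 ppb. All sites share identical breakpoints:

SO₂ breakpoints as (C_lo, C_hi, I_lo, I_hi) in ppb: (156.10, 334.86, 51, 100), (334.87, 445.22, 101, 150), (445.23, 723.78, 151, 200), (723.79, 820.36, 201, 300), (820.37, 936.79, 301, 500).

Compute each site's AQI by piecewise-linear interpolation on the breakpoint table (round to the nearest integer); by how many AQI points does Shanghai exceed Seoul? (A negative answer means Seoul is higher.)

Seoul: row 334.87–445.22 (AQI 101–150). (150−101)·(365.85−334.87)/(445.22−334.87) + 101 = 49·30.98/110.35 + 101 ≈ 114.76 → 115.
Shanghai 347.07: bracket 334.87–445.22 → index 101–150; slope 49/110.35, offset 12.20.
AQI = 101 + 49/110.35·12.20 ≈ 106.42 ⇒ 106.
Tehran: row 445.23–723.78 (AQI 151–200). (200−151)·(645.15−445.23)/(723.78−445.23) + 151 = 49·199.92/278.55 + 151 ≈ 186.17 → 186.
Houston: 871.58 lies in 820.37–936.79, so I_lo=301, I_hi=500, C_lo=820.37, C_hi=936.79.
(500−301)/(936.79−820.37) × (871.58−820.37) + 301 = 199/116.42 × 51.21 + 301 ≈ 388.53 → 389.
Johannesburg: 743.97 ∈ [723.79, 820.36] ↔ index [201, 300].
201 + (743.97−723.79)·(300−201)/(820.36−723.79) = 201 + 20.18·99/96.57 ≈ 221.69, so AQI = 222.
AQIs: Seoul=115, Shanghai=106, Tehran=186, Houston=389, Johannesburg=222. Shanghai (106) − Seoul (115) = -9.

-9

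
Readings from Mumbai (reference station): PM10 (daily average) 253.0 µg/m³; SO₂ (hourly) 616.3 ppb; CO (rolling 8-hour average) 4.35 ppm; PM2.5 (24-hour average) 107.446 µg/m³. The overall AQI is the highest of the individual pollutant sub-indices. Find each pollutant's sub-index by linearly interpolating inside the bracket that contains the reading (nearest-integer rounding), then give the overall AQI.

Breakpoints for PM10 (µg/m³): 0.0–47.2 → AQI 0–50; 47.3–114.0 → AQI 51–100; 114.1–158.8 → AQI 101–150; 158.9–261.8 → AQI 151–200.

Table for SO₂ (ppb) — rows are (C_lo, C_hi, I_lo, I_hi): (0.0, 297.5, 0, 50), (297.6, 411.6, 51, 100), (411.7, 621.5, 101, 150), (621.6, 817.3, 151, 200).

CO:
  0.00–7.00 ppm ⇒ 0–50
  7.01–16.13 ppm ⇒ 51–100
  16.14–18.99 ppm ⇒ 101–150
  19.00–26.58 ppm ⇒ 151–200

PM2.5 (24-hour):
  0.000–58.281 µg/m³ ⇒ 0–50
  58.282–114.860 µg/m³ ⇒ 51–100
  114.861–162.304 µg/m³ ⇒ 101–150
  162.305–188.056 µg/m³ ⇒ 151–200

196

PM10 253.0: bracket 158.9–261.8 → index 151–200; slope 49/102.9, offset 94.1.
AQI = 151 + 49/102.9·94.1 ≈ 195.81 ⇒ 196.
SO₂ 616.3: bracket 411.7–621.5 → index 101–150; slope 49/209.8, offset 204.6.
AQI = 101 + 49/209.8·204.6 ≈ 148.79 ⇒ 149.
CO: row 0.00–7.00 (AQI 0–50). (50−0)·(4.35−0.00)/(7.00−0.00) + 0 = 50·4.35/7.00 + 0 ≈ 31.07 → 31.
PM2.5: 107.446 lies in 58.282–114.860, so I_lo=51, I_hi=100, C_lo=58.282, C_hi=114.860.
(100−51)/(114.860−58.282) × (107.446−58.282) + 51 = 49/56.578 × 49.164 + 51 ≈ 93.58 → 94.
Sub-indices: PM10→196, SO₂→149, CO→31, PM2.5→94. Overall AQI = max = 196; dominant pollutant is PM10.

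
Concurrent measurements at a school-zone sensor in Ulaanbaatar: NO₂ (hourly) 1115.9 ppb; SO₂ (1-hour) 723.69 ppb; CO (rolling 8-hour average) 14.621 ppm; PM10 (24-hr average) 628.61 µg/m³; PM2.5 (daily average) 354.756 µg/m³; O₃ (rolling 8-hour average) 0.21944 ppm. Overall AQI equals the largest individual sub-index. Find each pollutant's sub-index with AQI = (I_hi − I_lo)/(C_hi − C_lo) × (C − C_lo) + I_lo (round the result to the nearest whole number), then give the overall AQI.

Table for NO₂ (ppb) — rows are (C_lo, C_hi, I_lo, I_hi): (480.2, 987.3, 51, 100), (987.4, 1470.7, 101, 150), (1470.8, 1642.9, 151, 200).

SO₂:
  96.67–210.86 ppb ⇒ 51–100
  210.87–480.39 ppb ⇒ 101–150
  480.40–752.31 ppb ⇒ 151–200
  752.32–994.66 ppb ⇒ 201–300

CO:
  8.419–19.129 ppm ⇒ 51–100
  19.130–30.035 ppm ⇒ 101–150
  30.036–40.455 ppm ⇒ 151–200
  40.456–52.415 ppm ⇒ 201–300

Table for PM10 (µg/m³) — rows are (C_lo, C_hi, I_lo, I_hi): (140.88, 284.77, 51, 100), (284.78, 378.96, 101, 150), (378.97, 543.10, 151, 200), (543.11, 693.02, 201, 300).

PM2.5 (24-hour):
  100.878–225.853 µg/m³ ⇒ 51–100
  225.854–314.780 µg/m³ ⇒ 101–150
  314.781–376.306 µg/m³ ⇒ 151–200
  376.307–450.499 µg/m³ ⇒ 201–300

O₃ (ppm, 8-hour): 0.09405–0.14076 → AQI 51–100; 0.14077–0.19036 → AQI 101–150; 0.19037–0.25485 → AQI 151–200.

NO₂: row 987.4–1470.7 (AQI 101–150). (150−101)·(1115.9−987.4)/(1470.7−987.4) + 101 = 49·128.5/483.3 + 101 ≈ 114.03 → 114.
SO₂: 723.69 lies in 480.40–752.31, so I_lo=151, I_hi=200, C_lo=480.40, C_hi=752.31.
(200−151)/(752.31−480.40) × (723.69−480.40) + 151 = 49/271.91 × 243.29 + 151 ≈ 194.84 → 195.
CO 14.621: bracket 8.419–19.129 → index 51–100; slope 49/10.710, offset 6.202.
AQI = 51 + 49/10.710·6.202 ≈ 79.38 ⇒ 79.
PM10: 628.61 lies in 543.11–693.02, so I_lo=201, I_hi=300, C_lo=543.11, C_hi=693.02.
(300−201)/(693.02−543.11) × (628.61−543.11) + 201 = 99/149.91 × 85.50 + 201 ≈ 257.46 → 257.
PM2.5: 354.756 lies in 314.781–376.306, so I_lo=151, I_hi=200, C_lo=314.781, C_hi=376.306.
(200−151)/(376.306−314.781) × (354.756−314.781) + 151 = 49/61.525 × 39.975 + 151 ≈ 182.84 → 183.
O₃ 0.21944: bracket 0.19037–0.25485 → index 151–200; slope 49/0.06448, offset 0.02907.
AQI = 151 + 49/0.06448·0.02907 ≈ 173.09 ⇒ 173.
Sub-indices: NO₂→114, SO₂→195, CO→79, PM10→257, PM2.5→183, O₃→173. Overall AQI = max = 257; dominant pollutant is PM10.

257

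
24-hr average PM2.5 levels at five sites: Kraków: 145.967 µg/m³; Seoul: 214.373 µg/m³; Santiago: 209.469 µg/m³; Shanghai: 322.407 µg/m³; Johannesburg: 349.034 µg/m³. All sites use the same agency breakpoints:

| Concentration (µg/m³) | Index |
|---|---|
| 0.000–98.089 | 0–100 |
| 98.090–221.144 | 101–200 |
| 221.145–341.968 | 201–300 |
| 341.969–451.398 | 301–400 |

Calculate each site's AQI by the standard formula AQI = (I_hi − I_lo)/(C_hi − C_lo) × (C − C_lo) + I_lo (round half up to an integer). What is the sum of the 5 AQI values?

1117

Kraków 145.967: bracket 98.090–221.144 → index 101–200; slope 99/123.054, offset 47.877.
AQI = 101 + 99/123.054·47.877 ≈ 139.52 ⇒ 140.
Seoul: 214.373 lies in 98.090–221.144, so I_lo=101, I_hi=200, C_lo=98.090, C_hi=221.144.
(200−101)/(221.144−98.090) × (214.373−98.090) + 101 = 99/123.054 × 116.283 + 101 ≈ 194.55 → 195.
Santiago: 209.469 ∈ [98.090, 221.144] ↔ index [101, 200].
101 + (209.469−98.090)·(200−101)/(221.144−98.090) = 101 + 111.379·99/123.054 ≈ 190.61, so AQI = 191.
Shanghai: 322.407 lies in 221.145–341.968, so I_lo=201, I_hi=300, C_lo=221.145, C_hi=341.968.
(300−201)/(341.968−221.145) × (322.407−221.145) + 201 = 99/120.823 × 101.262 + 201 ≈ 283.97 → 284.
Johannesburg: 349.034 ∈ [341.969, 451.398] ↔ index [301, 400].
301 + (349.034−341.969)·(400−301)/(451.398−341.969) = 301 + 7.065·99/109.429 ≈ 307.39, so AQI = 307.
AQIs: Kraków=140, Seoul=195, Santiago=191, Shanghai=284, Johannesburg=307. Sum = 140 + 195 + 191 + 284 + 307 = 1117.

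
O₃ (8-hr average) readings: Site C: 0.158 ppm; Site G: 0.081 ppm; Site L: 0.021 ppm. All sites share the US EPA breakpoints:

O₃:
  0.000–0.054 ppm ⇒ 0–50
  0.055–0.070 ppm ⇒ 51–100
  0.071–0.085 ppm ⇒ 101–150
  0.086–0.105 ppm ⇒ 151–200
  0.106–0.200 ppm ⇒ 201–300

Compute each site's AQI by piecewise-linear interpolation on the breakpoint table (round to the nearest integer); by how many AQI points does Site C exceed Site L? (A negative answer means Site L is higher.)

Site C: 0.158 lies in 0.106–0.200, so I_lo=201, I_hi=300, C_lo=0.106, C_hi=0.200.
(300−201)/(0.200−0.106) × (0.158−0.106) + 201 = 99/0.094 × 0.052 + 201 ≈ 255.77 → 256.
Site G: row 0.071–0.085 (AQI 101–150). (150−101)·(0.081−0.071)/(0.085−0.071) + 101 = 49·0.010/0.014 + 101 ≈ 136.00 → 136.
Site L: 0.021 lies in 0.000–0.054, so I_lo=0, I_hi=50, C_lo=0.000, C_hi=0.054.
(50−0)/(0.054−0.000) × (0.021−0.000) + 0 = 50/0.054 × 0.021 + 0 ≈ 19.44 → 19.
AQIs: Site C=256, Site G=136, Site L=19. Site C (256) − Site L (19) = 237.

237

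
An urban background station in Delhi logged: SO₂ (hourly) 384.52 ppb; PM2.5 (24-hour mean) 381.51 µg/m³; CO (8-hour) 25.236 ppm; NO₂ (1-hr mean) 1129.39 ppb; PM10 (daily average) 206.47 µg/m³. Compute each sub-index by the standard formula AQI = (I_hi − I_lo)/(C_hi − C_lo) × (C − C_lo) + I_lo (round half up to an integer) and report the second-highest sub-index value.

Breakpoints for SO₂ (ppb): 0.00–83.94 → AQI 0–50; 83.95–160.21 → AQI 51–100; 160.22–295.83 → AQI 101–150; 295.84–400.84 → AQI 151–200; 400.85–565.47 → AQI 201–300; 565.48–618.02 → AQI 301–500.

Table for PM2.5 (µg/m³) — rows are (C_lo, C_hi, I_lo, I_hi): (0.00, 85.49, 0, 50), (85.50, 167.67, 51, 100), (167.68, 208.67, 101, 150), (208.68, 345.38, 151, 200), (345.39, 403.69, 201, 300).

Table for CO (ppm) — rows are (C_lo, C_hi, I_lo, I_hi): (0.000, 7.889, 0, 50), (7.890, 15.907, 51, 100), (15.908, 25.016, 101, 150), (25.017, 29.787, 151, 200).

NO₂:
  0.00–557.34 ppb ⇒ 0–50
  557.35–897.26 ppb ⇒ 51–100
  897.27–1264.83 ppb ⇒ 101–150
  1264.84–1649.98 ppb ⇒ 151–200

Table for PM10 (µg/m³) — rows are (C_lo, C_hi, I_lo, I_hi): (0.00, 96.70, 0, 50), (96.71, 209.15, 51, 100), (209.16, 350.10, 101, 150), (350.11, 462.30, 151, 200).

SO₂ 384.52: bracket 295.84–400.84 → index 151–200; slope 49/105.00, offset 88.68.
AQI = 151 + 49/105.00·88.68 ≈ 192.38 ⇒ 192.
PM2.5 381.51: bracket 345.39–403.69 → index 201–300; slope 99/58.30, offset 36.12.
AQI = 201 + 99/58.30·36.12 ≈ 262.34 ⇒ 262.
CO: 25.236 lies in 25.017–29.787, so I_lo=151, I_hi=200, C_lo=25.017, C_hi=29.787.
(200−151)/(29.787−25.017) × (25.236−25.017) + 151 = 49/4.770 × 0.219 + 151 ≈ 153.25 → 153.
NO₂: row 897.27–1264.83 (AQI 101–150). (150−101)·(1129.39−897.27)/(1264.83−897.27) + 101 = 49·232.12/367.56 + 101 ≈ 131.94 → 132.
PM10: 206.47 ∈ [96.71, 209.15] ↔ index [51, 100].
51 + (206.47−96.71)·(100−51)/(209.15−96.71) = 51 + 109.76·49/112.44 ≈ 98.83, so AQI = 99.
Sub-indices: SO₂→192, PM2.5→262, CO→153, NO₂→132, PM10→99. Ranked high→low: 262, 192, 153, 132, 99. Second-highest sub-index = 192.

192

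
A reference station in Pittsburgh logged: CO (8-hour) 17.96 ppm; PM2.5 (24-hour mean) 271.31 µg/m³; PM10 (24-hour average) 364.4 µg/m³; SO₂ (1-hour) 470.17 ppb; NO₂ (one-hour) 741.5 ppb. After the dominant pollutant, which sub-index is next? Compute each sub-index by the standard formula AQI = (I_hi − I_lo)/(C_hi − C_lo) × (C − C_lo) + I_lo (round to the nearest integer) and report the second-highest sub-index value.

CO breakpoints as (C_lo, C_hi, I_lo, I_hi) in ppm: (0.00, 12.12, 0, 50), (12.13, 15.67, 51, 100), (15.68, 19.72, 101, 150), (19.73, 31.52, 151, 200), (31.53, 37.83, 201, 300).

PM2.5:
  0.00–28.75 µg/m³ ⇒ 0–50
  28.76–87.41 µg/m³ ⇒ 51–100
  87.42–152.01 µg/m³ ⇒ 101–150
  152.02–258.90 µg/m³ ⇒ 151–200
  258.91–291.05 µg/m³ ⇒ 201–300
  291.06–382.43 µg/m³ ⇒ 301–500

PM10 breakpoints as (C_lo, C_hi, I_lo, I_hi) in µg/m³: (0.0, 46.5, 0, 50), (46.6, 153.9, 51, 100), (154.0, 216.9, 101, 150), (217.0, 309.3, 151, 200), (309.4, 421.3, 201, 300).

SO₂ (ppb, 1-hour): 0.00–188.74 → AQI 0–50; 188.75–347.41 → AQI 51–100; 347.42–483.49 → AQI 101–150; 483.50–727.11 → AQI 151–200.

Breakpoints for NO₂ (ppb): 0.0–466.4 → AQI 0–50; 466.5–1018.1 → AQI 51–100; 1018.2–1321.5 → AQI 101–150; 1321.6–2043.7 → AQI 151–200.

CO: 17.96 ∈ [15.68, 19.72] ↔ index [101, 150].
101 + (17.96−15.68)·(150−101)/(19.72−15.68) = 101 + 2.28·49/4.04 ≈ 128.65, so AQI = 129.
PM2.5 271.31: bracket 258.91–291.05 → index 201–300; slope 99/32.14, offset 12.40.
AQI = 201 + 99/32.14·12.40 ≈ 239.20 ⇒ 239.
PM10 364.4: bracket 309.4–421.3 → index 201–300; slope 99/111.9, offset 55.0.
AQI = 201 + 99/111.9·55.0 ≈ 249.66 ⇒ 250.
SO₂: row 347.42–483.49 (AQI 101–150). (150−101)·(470.17−347.42)/(483.49−347.42) + 101 = 49·122.75/136.07 + 101 ≈ 145.20 → 145.
NO₂: 741.5 lies in 466.5–1018.1, so I_lo=51, I_hi=100, C_lo=466.5, C_hi=1018.1.
(100−51)/(1018.1−466.5) × (741.5−466.5) + 51 = 49/551.6 × 275.0 + 51 ≈ 75.43 → 75.
Sub-indices: CO→129, PM2.5→239, PM10→250, SO₂→145, NO₂→75. Ranked high→low: 250, 239, 145, 129, 75. Second-highest sub-index = 239.

239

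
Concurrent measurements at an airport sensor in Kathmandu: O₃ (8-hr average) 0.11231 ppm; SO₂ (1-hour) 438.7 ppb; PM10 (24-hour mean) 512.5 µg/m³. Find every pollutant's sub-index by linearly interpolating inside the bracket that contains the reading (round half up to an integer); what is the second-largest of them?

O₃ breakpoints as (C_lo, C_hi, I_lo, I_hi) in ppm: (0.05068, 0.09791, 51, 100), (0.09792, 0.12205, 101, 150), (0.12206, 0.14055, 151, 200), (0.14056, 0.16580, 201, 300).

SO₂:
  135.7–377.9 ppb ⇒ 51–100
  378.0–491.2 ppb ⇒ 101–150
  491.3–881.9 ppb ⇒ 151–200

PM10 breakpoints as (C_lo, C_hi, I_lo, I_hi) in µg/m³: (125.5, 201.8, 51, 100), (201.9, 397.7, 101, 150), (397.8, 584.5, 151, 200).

130

O₃ 0.11231: bracket 0.09792–0.12205 → index 101–150; slope 49/0.02413, offset 0.01439.
AQI = 101 + 49/0.02413·0.01439 ≈ 130.22 ⇒ 130.
SO₂: row 378.0–491.2 (AQI 101–150). (150−101)·(438.7−378.0)/(491.2−378.0) + 101 = 49·60.7/113.2 + 101 ≈ 127.27 → 127.
PM10: row 397.8–584.5 (AQI 151–200). (200−151)·(512.5−397.8)/(584.5−397.8) + 151 = 49·114.7/186.7 + 151 ≈ 181.10 → 181.
Sub-indices: O₃→130, SO₂→127, PM10→181. Ranked high→low: 181, 130, 127. Second-highest sub-index = 130.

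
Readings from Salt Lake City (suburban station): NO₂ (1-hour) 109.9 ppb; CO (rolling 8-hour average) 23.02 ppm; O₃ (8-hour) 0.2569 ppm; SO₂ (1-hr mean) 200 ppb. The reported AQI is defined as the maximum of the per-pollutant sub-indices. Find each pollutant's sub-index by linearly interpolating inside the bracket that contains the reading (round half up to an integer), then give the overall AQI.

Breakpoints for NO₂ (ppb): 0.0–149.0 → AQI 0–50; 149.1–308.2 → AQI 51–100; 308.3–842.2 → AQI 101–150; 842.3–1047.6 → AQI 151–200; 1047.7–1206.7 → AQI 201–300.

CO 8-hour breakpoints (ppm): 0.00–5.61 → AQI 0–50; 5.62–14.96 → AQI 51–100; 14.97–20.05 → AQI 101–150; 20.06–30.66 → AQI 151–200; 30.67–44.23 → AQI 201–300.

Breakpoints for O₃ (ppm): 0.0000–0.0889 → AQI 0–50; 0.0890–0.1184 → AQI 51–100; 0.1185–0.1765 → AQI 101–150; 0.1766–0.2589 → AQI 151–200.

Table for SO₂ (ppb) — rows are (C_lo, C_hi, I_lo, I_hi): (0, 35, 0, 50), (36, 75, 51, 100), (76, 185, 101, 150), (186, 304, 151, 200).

NO₂ 109.9: bracket 0.0–149.0 → index 0–50; slope 50/149.0, offset 109.9.
AQI = 0 + 50/149.0·109.9 ≈ 36.88 ⇒ 37.
CO 23.02: bracket 20.06–30.66 → index 151–200; slope 49/10.60, offset 2.96.
AQI = 151 + 49/10.60·2.96 ≈ 164.68 ⇒ 165.
O₃ 0.2569: bracket 0.1766–0.2589 → index 151–200; slope 49/0.0823, offset 0.0803.
AQI = 151 + 49/0.0823·0.0803 ≈ 198.81 ⇒ 199.
SO₂: row 186–304 (AQI 151–200). (200−151)·(200−186)/(304−186) + 151 = 49·14/118 + 151 ≈ 156.81 → 157.
Sub-indices: NO₂→37, CO→165, O₃→199, SO₂→157. Overall AQI = max = 199; dominant pollutant is O₃.
AQI 199: Unhealthy.

199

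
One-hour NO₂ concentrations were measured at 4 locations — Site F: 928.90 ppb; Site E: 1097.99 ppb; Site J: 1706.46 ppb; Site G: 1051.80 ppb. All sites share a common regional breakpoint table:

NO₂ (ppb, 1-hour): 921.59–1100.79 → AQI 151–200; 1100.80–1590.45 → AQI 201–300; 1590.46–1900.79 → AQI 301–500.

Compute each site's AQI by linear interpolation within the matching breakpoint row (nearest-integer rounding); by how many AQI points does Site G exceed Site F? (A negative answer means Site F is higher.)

Site F 928.90: bracket 921.59–1100.79 → index 151–200; slope 49/179.20, offset 7.31.
AQI = 151 + 49/179.20·7.31 ≈ 153.00 ⇒ 153.
Site E: 1097.99 ∈ [921.59, 1100.79] ↔ index [151, 200].
151 + (1097.99−921.59)·(200−151)/(1100.79−921.59) = 151 + 176.40·49/179.20 ≈ 199.23, so AQI = 199.
Site J: row 1590.46–1900.79 (AQI 301–500). (500−301)·(1706.46−1590.46)/(1900.79−1590.46) + 301 = 199·116.00/310.33 + 301 ≈ 375.39 → 375.
Site G 1051.80: bracket 921.59–1100.79 → index 151–200; slope 49/179.20, offset 130.21.
AQI = 151 + 49/179.20·130.21 ≈ 186.60 ⇒ 187.
AQIs: Site F=153, Site E=199, Site J=375, Site G=187. Site G (187) − Site F (153) = 34.

34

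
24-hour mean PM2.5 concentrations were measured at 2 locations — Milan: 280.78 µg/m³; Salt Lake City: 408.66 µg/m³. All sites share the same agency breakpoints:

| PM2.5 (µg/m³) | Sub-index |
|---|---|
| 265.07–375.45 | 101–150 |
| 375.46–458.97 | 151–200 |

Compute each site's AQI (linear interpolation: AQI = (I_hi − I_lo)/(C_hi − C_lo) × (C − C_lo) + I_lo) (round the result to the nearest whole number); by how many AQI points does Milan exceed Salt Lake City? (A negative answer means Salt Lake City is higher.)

Milan: 280.78 lies in 265.07–375.45, so I_lo=101, I_hi=150, C_lo=265.07, C_hi=375.45.
(150−101)/(375.45−265.07) × (280.78−265.07) + 101 = 49/110.38 × 15.71 + 101 ≈ 107.97 → 108.
Salt Lake City: 408.66 ∈ [375.46, 458.97] ↔ index [151, 200].
151 + (408.66−375.46)·(200−151)/(458.97−375.46) = 151 + 33.20·49/83.51 ≈ 170.48, so AQI = 170.
AQIs: Milan=108, Salt Lake City=170. Milan (108) − Salt Lake City (170) = -62.

-62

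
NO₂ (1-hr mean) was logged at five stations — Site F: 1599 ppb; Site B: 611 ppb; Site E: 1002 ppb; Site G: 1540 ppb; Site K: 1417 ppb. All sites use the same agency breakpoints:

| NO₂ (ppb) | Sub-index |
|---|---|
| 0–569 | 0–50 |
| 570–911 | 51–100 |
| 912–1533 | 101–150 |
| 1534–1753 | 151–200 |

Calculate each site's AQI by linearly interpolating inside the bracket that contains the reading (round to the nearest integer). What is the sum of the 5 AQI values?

Site F 1599: bracket 1534–1753 → index 151–200; slope 49/219, offset 65.
AQI = 151 + 49/219·65 ≈ 165.54 ⇒ 166.
Site B: 611 ∈ [570, 911] ↔ index [51, 100].
51 + (611−570)·(100−51)/(911−570) = 51 + 41·49/341 ≈ 56.89, so AQI = 57.
Site E: 1002 ∈ [912, 1533] ↔ index [101, 150].
101 + (1002−912)·(150−101)/(1533−912) = 101 + 90·49/621 ≈ 108.10, so AQI = 108.
Site G 1540: bracket 1534–1753 → index 151–200; slope 49/219, offset 6.
AQI = 151 + 49/219·6 ≈ 152.34 ⇒ 152.
Site K: row 912–1533 (AQI 101–150). (150−101)·(1417−912)/(1533−912) + 101 = 49·505/621 + 101 ≈ 140.85 → 141.
AQIs: Site F=166, Site B=57, Site E=108, Site G=152, Site K=141. Sum = 166 + 57 + 108 + 152 + 141 = 624.

624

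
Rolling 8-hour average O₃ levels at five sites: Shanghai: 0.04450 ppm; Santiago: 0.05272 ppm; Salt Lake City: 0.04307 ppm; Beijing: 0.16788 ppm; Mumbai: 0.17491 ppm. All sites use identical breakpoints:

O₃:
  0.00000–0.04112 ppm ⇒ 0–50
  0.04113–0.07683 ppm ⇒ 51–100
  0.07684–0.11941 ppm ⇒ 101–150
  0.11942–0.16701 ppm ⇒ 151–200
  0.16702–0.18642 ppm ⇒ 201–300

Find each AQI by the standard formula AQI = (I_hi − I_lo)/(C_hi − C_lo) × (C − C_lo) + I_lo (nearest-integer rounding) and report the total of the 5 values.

623

Shanghai: row 0.04113–0.07683 (AQI 51–100). (100−51)·(0.04450−0.04113)/(0.07683−0.04113) + 51 = 49·0.00337/0.03570 + 51 ≈ 55.63 → 56.
Santiago: 0.05272 lies in 0.04113–0.07683, so I_lo=51, I_hi=100, C_lo=0.04113, C_hi=0.07683.
(100−51)/(0.07683−0.04113) × (0.05272−0.04113) + 51 = 49/0.03570 × 0.01159 + 51 ≈ 66.91 → 67.
Salt Lake City: 0.04307 ∈ [0.04113, 0.07683] ↔ index [51, 100].
51 + (0.04307−0.04113)·(100−51)/(0.07683−0.04113) = 51 + 0.00194·49/0.03570 ≈ 53.66, so AQI = 54.
Beijing 0.16788: bracket 0.16702–0.18642 → index 201–300; slope 99/0.01940, offset 0.00086.
AQI = 201 + 99/0.01940·0.00086 ≈ 205.39 ⇒ 205.
Mumbai: row 0.16702–0.18642 (AQI 201–300). (300−201)·(0.17491−0.16702)/(0.18642−0.16702) + 201 = 99·0.00789/0.01940 + 201 ≈ 241.26 → 241.
AQIs: Shanghai=56, Santiago=67, Salt Lake City=54, Beijing=205, Mumbai=241. Sum = 56 + 67 + 54 + 205 + 241 = 623.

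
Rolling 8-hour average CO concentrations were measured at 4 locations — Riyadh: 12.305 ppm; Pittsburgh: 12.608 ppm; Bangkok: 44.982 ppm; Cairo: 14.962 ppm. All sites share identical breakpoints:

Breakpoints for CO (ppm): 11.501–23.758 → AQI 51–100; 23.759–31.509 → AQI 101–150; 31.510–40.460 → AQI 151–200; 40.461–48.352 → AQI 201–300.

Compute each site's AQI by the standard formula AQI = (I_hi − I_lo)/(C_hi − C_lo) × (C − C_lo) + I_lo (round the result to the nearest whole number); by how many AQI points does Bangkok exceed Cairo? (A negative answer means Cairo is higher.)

Riyadh: row 11.501–23.758 (AQI 51–100). (100−51)·(12.305−11.501)/(23.758−11.501) + 51 = 49·0.804/12.257 + 51 ≈ 54.21 → 54.
Pittsburgh: 12.608 ∈ [11.501, 23.758] ↔ index [51, 100].
51 + (12.608−11.501)·(100−51)/(23.758−11.501) = 51 + 1.107·49/12.257 ≈ 55.43, so AQI = 55.
Bangkok: row 40.461–48.352 (AQI 201–300). (300−201)·(44.982−40.461)/(48.352−40.461) + 201 = 99·4.521/7.891 + 201 ≈ 257.72 → 258.
Cairo: 14.962 lies in 11.501–23.758, so I_lo=51, I_hi=100, C_lo=11.501, C_hi=23.758.
(100−51)/(23.758−11.501) × (14.962−11.501) + 51 = 49/12.257 × 3.461 + 51 ≈ 64.84 → 65.
AQIs: Riyadh=54, Pittsburgh=55, Bangkok=258, Cairo=65. Bangkok (258) − Cairo (65) = 193.

193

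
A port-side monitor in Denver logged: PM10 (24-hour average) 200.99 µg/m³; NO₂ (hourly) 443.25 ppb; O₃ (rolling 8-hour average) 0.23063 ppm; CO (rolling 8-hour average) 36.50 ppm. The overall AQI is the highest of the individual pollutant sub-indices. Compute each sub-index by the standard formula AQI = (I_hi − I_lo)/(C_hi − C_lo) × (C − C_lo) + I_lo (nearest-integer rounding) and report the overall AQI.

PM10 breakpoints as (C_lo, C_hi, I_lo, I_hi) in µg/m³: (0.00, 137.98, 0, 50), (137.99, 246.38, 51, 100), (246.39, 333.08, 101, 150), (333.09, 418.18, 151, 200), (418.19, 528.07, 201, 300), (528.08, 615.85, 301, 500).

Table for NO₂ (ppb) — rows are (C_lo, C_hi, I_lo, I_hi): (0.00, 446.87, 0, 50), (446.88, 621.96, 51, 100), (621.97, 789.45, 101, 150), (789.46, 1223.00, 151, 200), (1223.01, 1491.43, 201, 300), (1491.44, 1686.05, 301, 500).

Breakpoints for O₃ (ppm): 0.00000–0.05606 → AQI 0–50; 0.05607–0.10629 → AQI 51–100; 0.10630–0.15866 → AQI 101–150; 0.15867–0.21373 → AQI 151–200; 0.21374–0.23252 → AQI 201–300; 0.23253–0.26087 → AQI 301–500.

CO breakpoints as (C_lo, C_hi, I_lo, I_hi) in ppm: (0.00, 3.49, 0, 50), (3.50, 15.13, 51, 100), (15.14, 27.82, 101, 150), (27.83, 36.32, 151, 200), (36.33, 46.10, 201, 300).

290

PM10 200.99: bracket 137.99–246.38 → index 51–100; slope 49/108.39, offset 63.00.
AQI = 51 + 49/108.39·63.00 ≈ 79.48 ⇒ 79.
NO₂: 443.25 lies in 0.00–446.87, so I_lo=0, I_hi=50, C_lo=0.00, C_hi=446.87.
(50−0)/(446.87−0.00) × (443.25−0.00) + 0 = 50/446.87 × 443.25 + 0 ≈ 49.59 → 50.
O₃ 0.23063: bracket 0.21374–0.23252 → index 201–300; slope 99/0.01878, offset 0.01689.
AQI = 201 + 99/0.01878·0.01689 ≈ 290.04 ⇒ 290.
CO: 36.50 ∈ [36.33, 46.10] ↔ index [201, 300].
201 + (36.50−36.33)·(300−201)/(46.10−36.33) = 201 + 0.17·99/9.77 ≈ 202.72, so AQI = 203.
Sub-indices: PM10→79, NO₂→50, O₃→290, CO→203. Overall AQI = max = 290; dominant pollutant is O₃.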